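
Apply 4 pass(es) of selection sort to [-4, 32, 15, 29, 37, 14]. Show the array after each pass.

Pass 1: Select minimum -4 at index 0, swap -> [-4, 32, 15, 29, 37, 14]
Pass 2: Select minimum 14 at index 5, swap -> [-4, 14, 15, 29, 37, 32]
Pass 3: Select minimum 15 at index 2, swap -> [-4, 14, 15, 29, 37, 32]
Pass 4: Select minimum 29 at index 3, swap -> [-4, 14, 15, 29, 37, 32]


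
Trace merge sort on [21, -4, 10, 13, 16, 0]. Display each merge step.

Divide and conquer:
  Merge [-4] + [10] -> [-4, 10]
  Merge [21] + [-4, 10] -> [-4, 10, 21]
  Merge [16] + [0] -> [0, 16]
  Merge [13] + [0, 16] -> [0, 13, 16]
  Merge [-4, 10, 21] + [0, 13, 16] -> [-4, 0, 10, 13, 16, 21]


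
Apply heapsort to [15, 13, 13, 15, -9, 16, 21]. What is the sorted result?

Build heap: [21, 15, 16, 13, -9, 15, 13]
Extract 21: [16, 15, 15, 13, -9, 13, 21]
Extract 16: [15, 13, 15, 13, -9, 16, 21]
Extract 15: [15, 13, -9, 13, 15, 16, 21]
Extract 15: [13, 13, -9, 15, 15, 16, 21]
Extract 13: [13, -9, 13, 15, 15, 16, 21]
Extract 13: [-9, 13, 13, 15, 15, 16, 21]


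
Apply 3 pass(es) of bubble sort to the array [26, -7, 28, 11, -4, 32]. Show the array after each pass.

After pass 1: [-7, 26, 11, -4, 28, 32] (3 swaps)
After pass 2: [-7, 11, -4, 26, 28, 32] (2 swaps)
After pass 3: [-7, -4, 11, 26, 28, 32] (1 swaps)
Total swaps: 6


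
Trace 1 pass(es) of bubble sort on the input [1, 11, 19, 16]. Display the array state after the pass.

After pass 1: [1, 11, 16, 19] (1 swaps)
Total swaps: 1


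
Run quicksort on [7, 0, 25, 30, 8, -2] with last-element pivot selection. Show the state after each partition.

Partition 1: pivot=-2 at index 0 -> [-2, 0, 25, 30, 8, 7]
Partition 2: pivot=7 at index 2 -> [-2, 0, 7, 30, 8, 25]
Partition 3: pivot=25 at index 4 -> [-2, 0, 7, 8, 25, 30]


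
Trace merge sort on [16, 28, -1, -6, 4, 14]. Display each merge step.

Divide and conquer:
  Merge [28] + [-1] -> [-1, 28]
  Merge [16] + [-1, 28] -> [-1, 16, 28]
  Merge [4] + [14] -> [4, 14]
  Merge [-6] + [4, 14] -> [-6, 4, 14]
  Merge [-1, 16, 28] + [-6, 4, 14] -> [-6, -1, 4, 14, 16, 28]


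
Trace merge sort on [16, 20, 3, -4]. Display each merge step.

Divide and conquer:
  Merge [16] + [20] -> [16, 20]
  Merge [3] + [-4] -> [-4, 3]
  Merge [16, 20] + [-4, 3] -> [-4, 3, 16, 20]


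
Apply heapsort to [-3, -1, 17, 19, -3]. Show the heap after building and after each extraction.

Build heap: [19, -1, 17, -3, -3]
Extract 19: [17, -1, -3, -3, 19]
Extract 17: [-1, -3, -3, 17, 19]
Extract -1: [-3, -3, -1, 17, 19]
Extract -3: [-3, -3, -1, 17, 19]


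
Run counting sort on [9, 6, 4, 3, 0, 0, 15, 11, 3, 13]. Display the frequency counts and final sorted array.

Count array: [2, 0, 0, 2, 1, 0, 1, 0, 0, 1, 0, 1, 0, 1, 0, 1]
(count[i] = number of elements equal to i)
Cumulative count: [2, 2, 2, 4, 5, 5, 6, 6, 6, 7, 7, 8, 8, 9, 9, 10]
Sorted: [0, 0, 3, 3, 4, 6, 9, 11, 13, 15]


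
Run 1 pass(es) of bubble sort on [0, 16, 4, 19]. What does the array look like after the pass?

After pass 1: [0, 4, 16, 19] (1 swaps)
Total swaps: 1


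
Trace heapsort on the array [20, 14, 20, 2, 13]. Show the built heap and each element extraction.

Build heap: [20, 14, 20, 2, 13]
Extract 20: [20, 14, 13, 2, 20]
Extract 20: [14, 2, 13, 20, 20]
Extract 14: [13, 2, 14, 20, 20]
Extract 13: [2, 13, 14, 20, 20]


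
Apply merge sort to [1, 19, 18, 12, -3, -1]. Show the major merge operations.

Divide and conquer:
  Merge [19] + [18] -> [18, 19]
  Merge [1] + [18, 19] -> [1, 18, 19]
  Merge [-3] + [-1] -> [-3, -1]
  Merge [12] + [-3, -1] -> [-3, -1, 12]
  Merge [1, 18, 19] + [-3, -1, 12] -> [-3, -1, 1, 12, 18, 19]


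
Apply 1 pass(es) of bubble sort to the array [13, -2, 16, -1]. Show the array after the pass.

After pass 1: [-2, 13, -1, 16] (2 swaps)
Total swaps: 2


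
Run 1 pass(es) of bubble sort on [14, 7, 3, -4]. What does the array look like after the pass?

After pass 1: [7, 3, -4, 14] (3 swaps)
Total swaps: 3


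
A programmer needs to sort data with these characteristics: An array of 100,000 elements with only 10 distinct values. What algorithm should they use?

Best choice: 3-way quicksort or Counting sort
Reason: 3-way (Dutch national flag) partitioning groups every copy of the pivot together, so with only d=10 distinct keys quicksort finishes in O(n log d) expected time, which is effectively linear; counting sort runs in O(n + k) where k is the size of the key range (not the number of distinct values), so it is linear when the 10 values are integers drawn from a small known range


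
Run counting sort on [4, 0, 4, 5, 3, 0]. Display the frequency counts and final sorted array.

Count array: [2, 0, 0, 1, 2, 1]
(count[i] = number of elements equal to i)
Cumulative count: [2, 2, 2, 3, 5, 6]
Sorted: [0, 0, 3, 4, 4, 5]


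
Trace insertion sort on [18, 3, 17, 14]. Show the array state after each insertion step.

First element 18 is already 'sorted'
Insert 3: shifted 1 elements -> [3, 18, 17, 14]
Insert 17: shifted 1 elements -> [3, 17, 18, 14]
Insert 14: shifted 2 elements -> [3, 14, 17, 18]


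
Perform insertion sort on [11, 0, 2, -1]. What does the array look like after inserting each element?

First element 11 is already 'sorted'
Insert 0: shifted 1 elements -> [0, 11, 2, -1]
Insert 2: shifted 1 elements -> [0, 2, 11, -1]
Insert -1: shifted 3 elements -> [-1, 0, 2, 11]


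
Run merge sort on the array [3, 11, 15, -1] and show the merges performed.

Divide and conquer:
  Merge [3] + [11] -> [3, 11]
  Merge [15] + [-1] -> [-1, 15]
  Merge [3, 11] + [-1, 15] -> [-1, 3, 11, 15]


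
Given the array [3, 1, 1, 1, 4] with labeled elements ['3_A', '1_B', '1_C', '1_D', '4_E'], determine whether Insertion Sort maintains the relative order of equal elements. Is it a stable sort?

Trace Insertion Sort on the labeled array (the key is the number; the letter only tracks identity):
  Insert 1_B at index 0: [1_B, 3_A, 1_C, 1_D, 4_E]
  Insert 1_C at index 1: [1_B, 1_C, 3_A, 1_D, 4_E]
  Insert 1_D at index 2: [1_B, 1_C, 1_D, 3_A, 4_E]
  Insert 4_E at index 4: [1_B, 1_C, 1_D, 3_A, 4_E]
Final order: [1_B, 1_C, 1_D, 3_A, 4_E]
Equal keys:
  value 1: originally 1_B, 1_C, 1_D; after sorting 1_B, 1_C, 1_D -> order preserved
All equal keys kept their original relative order. Insertion Sort is stable: elements are shifted only while they are strictly greater than the key, so a key is inserted after any equal elements already placed.
Answer: Stable


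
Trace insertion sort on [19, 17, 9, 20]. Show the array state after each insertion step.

First element 19 is already 'sorted'
Insert 17: shifted 1 elements -> [17, 19, 9, 20]
Insert 9: shifted 2 elements -> [9, 17, 19, 20]
Insert 20: shifted 0 elements -> [9, 17, 19, 20]


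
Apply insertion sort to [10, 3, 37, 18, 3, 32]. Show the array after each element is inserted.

First element 10 is already 'sorted'
Insert 3: shifted 1 elements -> [3, 10, 37, 18, 3, 32]
Insert 37: shifted 0 elements -> [3, 10, 37, 18, 3, 32]
Insert 18: shifted 1 elements -> [3, 10, 18, 37, 3, 32]
Insert 3: shifted 3 elements -> [3, 3, 10, 18, 37, 32]
Insert 32: shifted 1 elements -> [3, 3, 10, 18, 32, 37]


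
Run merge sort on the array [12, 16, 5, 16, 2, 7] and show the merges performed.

Divide and conquer:
  Merge [16] + [5] -> [5, 16]
  Merge [12] + [5, 16] -> [5, 12, 16]
  Merge [2] + [7] -> [2, 7]
  Merge [16] + [2, 7] -> [2, 7, 16]
  Merge [5, 12, 16] + [2, 7, 16] -> [2, 5, 7, 12, 16, 16]


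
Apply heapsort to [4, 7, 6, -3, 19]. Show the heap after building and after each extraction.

Build heap: [19, 7, 6, -3, 4]
Extract 19: [7, 4, 6, -3, 19]
Extract 7: [6, 4, -3, 7, 19]
Extract 6: [4, -3, 6, 7, 19]
Extract 4: [-3, 4, 6, 7, 19]


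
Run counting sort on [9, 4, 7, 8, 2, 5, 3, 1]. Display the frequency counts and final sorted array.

Count array: [0, 1, 1, 1, 1, 1, 0, 1, 1, 1]
(count[i] = number of elements equal to i)
Cumulative count: [0, 1, 2, 3, 4, 5, 5, 6, 7, 8]
Sorted: [1, 2, 3, 4, 5, 7, 8, 9]


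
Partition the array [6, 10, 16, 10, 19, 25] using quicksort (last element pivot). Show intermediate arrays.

Partition 1: pivot=25 at index 5 -> [6, 10, 16, 10, 19, 25]
Partition 2: pivot=19 at index 4 -> [6, 10, 16, 10, 19, 25]
Partition 3: pivot=10 at index 2 -> [6, 10, 10, 16, 19, 25]
Partition 4: pivot=10 at index 1 -> [6, 10, 10, 16, 19, 25]


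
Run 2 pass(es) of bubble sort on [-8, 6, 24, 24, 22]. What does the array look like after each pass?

After pass 1: [-8, 6, 24, 22, 24] (1 swaps)
After pass 2: [-8, 6, 22, 24, 24] (1 swaps)
Total swaps: 2


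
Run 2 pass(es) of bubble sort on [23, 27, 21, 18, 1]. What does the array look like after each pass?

After pass 1: [23, 21, 18, 1, 27] (3 swaps)
After pass 2: [21, 18, 1, 23, 27] (3 swaps)
Total swaps: 6


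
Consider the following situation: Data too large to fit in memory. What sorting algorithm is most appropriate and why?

Best choice: External merge sort
Reason: Minimizes disk I/O by sequential reads/writes


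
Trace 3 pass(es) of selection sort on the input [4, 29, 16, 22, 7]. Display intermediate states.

Pass 1: Select minimum 4 at index 0, swap -> [4, 29, 16, 22, 7]
Pass 2: Select minimum 7 at index 4, swap -> [4, 7, 16, 22, 29]
Pass 3: Select minimum 16 at index 2, swap -> [4, 7, 16, 22, 29]


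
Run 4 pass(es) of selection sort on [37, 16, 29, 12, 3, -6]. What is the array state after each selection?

Pass 1: Select minimum -6 at index 5, swap -> [-6, 16, 29, 12, 3, 37]
Pass 2: Select minimum 3 at index 4, swap -> [-6, 3, 29, 12, 16, 37]
Pass 3: Select minimum 12 at index 3, swap -> [-6, 3, 12, 29, 16, 37]
Pass 4: Select minimum 16 at index 4, swap -> [-6, 3, 12, 16, 29, 37]


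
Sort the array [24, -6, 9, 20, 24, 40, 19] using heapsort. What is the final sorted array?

Build heap: [40, 24, 24, 20, -6, 9, 19]
Extract 40: [24, 20, 24, 19, -6, 9, 40]
Extract 24: [24, 20, 9, 19, -6, 24, 40]
Extract 24: [20, 19, 9, -6, 24, 24, 40]
Extract 20: [19, -6, 9, 20, 24, 24, 40]
Extract 19: [9, -6, 19, 20, 24, 24, 40]
Extract 9: [-6, 9, 19, 20, 24, 24, 40]


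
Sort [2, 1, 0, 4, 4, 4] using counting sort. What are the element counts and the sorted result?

Count array: [1, 1, 1, 0, 3]
(count[i] = number of elements equal to i)
Cumulative count: [1, 2, 3, 3, 6]
Sorted: [0, 1, 2, 4, 4, 4]


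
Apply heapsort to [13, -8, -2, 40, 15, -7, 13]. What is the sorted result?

Build heap: [40, 15, 13, -8, 13, -7, -2]
Extract 40: [15, 13, 13, -8, -2, -7, 40]
Extract 15: [13, -2, 13, -8, -7, 15, 40]
Extract 13: [13, -2, -7, -8, 13, 15, 40]
Extract 13: [-2, -8, -7, 13, 13, 15, 40]
Extract -2: [-7, -8, -2, 13, 13, 15, 40]
Extract -7: [-8, -7, -2, 13, 13, 15, 40]


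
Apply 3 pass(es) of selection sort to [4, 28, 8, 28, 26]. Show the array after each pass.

Pass 1: Select minimum 4 at index 0, swap -> [4, 28, 8, 28, 26]
Pass 2: Select minimum 8 at index 2, swap -> [4, 8, 28, 28, 26]
Pass 3: Select minimum 26 at index 4, swap -> [4, 8, 26, 28, 28]


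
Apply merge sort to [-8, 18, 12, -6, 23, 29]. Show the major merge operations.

Divide and conquer:
  Merge [18] + [12] -> [12, 18]
  Merge [-8] + [12, 18] -> [-8, 12, 18]
  Merge [23] + [29] -> [23, 29]
  Merge [-6] + [23, 29] -> [-6, 23, 29]
  Merge [-8, 12, 18] + [-6, 23, 29] -> [-8, -6, 12, 18, 23, 29]


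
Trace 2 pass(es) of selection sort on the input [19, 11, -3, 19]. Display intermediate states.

Pass 1: Select minimum -3 at index 2, swap -> [-3, 11, 19, 19]
Pass 2: Select minimum 11 at index 1, swap -> [-3, 11, 19, 19]


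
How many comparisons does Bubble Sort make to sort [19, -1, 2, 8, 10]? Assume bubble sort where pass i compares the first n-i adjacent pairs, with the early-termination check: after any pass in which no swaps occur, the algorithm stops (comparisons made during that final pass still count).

Pass 1: compare adjacent pairs (0,1)..(3,4) = 4 comparison(s), 4 swap(s) -> [-1, 2, 8, 10, 19]
Pass 2: compare adjacent pairs (0,1)..(2,3) = 3 comparison(s), 0 swap(s) -> [-1, 2, 8, 10, 19]
No swaps in this pass, so bubble sort stops here.
Total comparisons: 4 + 3 = 7


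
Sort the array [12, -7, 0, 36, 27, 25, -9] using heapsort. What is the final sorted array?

Build heap: [36, 27, 25, -7, 12, 0, -9]
Extract 36: [27, 12, 25, -7, -9, 0, 36]
Extract 27: [25, 12, 0, -7, -9, 27, 36]
Extract 25: [12, -7, 0, -9, 25, 27, 36]
Extract 12: [0, -7, -9, 12, 25, 27, 36]
Extract 0: [-7, -9, 0, 12, 25, 27, 36]
Extract -7: [-9, -7, 0, 12, 25, 27, 36]


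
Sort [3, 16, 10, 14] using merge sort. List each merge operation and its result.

Divide and conquer:
  Merge [3] + [16] -> [3, 16]
  Merge [10] + [14] -> [10, 14]
  Merge [3, 16] + [10, 14] -> [3, 10, 14, 16]


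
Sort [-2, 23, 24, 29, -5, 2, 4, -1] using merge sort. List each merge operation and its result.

Divide and conquer:
  Merge [-2] + [23] -> [-2, 23]
  Merge [24] + [29] -> [24, 29]
  Merge [-2, 23] + [24, 29] -> [-2, 23, 24, 29]
  Merge [-5] + [2] -> [-5, 2]
  Merge [4] + [-1] -> [-1, 4]
  Merge [-5, 2] + [-1, 4] -> [-5, -1, 2, 4]
  Merge [-2, 23, 24, 29] + [-5, -1, 2, 4] -> [-5, -2, -1, 2, 4, 23, 24, 29]


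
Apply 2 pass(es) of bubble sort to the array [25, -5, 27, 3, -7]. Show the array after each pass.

After pass 1: [-5, 25, 3, -7, 27] (3 swaps)
After pass 2: [-5, 3, -7, 25, 27] (2 swaps)
Total swaps: 5


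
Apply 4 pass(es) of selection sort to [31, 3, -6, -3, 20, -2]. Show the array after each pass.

Pass 1: Select minimum -6 at index 2, swap -> [-6, 3, 31, -3, 20, -2]
Pass 2: Select minimum -3 at index 3, swap -> [-6, -3, 31, 3, 20, -2]
Pass 3: Select minimum -2 at index 5, swap -> [-6, -3, -2, 3, 20, 31]
Pass 4: Select minimum 3 at index 3, swap -> [-6, -3, -2, 3, 20, 31]


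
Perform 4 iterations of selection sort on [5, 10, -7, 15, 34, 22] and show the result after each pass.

Pass 1: Select minimum -7 at index 2, swap -> [-7, 10, 5, 15, 34, 22]
Pass 2: Select minimum 5 at index 2, swap -> [-7, 5, 10, 15, 34, 22]
Pass 3: Select minimum 10 at index 2, swap -> [-7, 5, 10, 15, 34, 22]
Pass 4: Select minimum 15 at index 3, swap -> [-7, 5, 10, 15, 34, 22]


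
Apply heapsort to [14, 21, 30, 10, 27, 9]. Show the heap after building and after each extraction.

Build heap: [30, 27, 14, 10, 21, 9]
Extract 30: [27, 21, 14, 10, 9, 30]
Extract 27: [21, 10, 14, 9, 27, 30]
Extract 21: [14, 10, 9, 21, 27, 30]
Extract 14: [10, 9, 14, 21, 27, 30]
Extract 10: [9, 10, 14, 21, 27, 30]


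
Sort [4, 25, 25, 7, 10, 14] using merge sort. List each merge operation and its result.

Divide and conquer:
  Merge [25] + [25] -> [25, 25]
  Merge [4] + [25, 25] -> [4, 25, 25]
  Merge [10] + [14] -> [10, 14]
  Merge [7] + [10, 14] -> [7, 10, 14]
  Merge [4, 25, 25] + [7, 10, 14] -> [4, 7, 10, 14, 25, 25]


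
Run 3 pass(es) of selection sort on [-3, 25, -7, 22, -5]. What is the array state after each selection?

Pass 1: Select minimum -7 at index 2, swap -> [-7, 25, -3, 22, -5]
Pass 2: Select minimum -5 at index 4, swap -> [-7, -5, -3, 22, 25]
Pass 3: Select minimum -3 at index 2, swap -> [-7, -5, -3, 22, 25]


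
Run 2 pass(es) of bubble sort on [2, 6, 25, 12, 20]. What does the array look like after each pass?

After pass 1: [2, 6, 12, 20, 25] (2 swaps)
After pass 2: [2, 6, 12, 20, 25] (0 swaps)
Total swaps: 2


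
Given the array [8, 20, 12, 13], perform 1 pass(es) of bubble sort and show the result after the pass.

After pass 1: [8, 12, 13, 20] (2 swaps)
Total swaps: 2


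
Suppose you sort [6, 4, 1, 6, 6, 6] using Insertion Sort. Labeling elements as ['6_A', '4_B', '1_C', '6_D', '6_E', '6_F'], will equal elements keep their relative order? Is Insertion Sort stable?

Trace Insertion Sort on the labeled array (the key is the number; the letter only tracks identity):
  Insert 4_B at index 0: [4_B, 6_A, 1_C, 6_D, 6_E, 6_F]
  Insert 1_C at index 0: [1_C, 4_B, 6_A, 6_D, 6_E, 6_F]
  Insert 6_D at index 3: [1_C, 4_B, 6_A, 6_D, 6_E, 6_F]
  Insert 6_E at index 4: [1_C, 4_B, 6_A, 6_D, 6_E, 6_F]
  Insert 6_F at index 5: [1_C, 4_B, 6_A, 6_D, 6_E, 6_F]
Final order: [1_C, 4_B, 6_A, 6_D, 6_E, 6_F]
Equal keys:
  value 6: originally 6_A, 6_D, 6_E, 6_F; after sorting 6_A, 6_D, 6_E, 6_F -> order preserved
All equal keys kept their original relative order. Insertion Sort is stable: elements are shifted only while they are strictly greater than the key, so a key is inserted after any equal elements already placed.
Answer: Stable


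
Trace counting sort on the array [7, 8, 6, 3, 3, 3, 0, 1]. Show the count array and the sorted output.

Count array: [1, 1, 0, 3, 0, 0, 1, 1, 1]
(count[i] = number of elements equal to i)
Cumulative count: [1, 2, 2, 5, 5, 5, 6, 7, 8]
Sorted: [0, 1, 3, 3, 3, 6, 7, 8]


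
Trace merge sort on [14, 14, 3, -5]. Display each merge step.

Divide and conquer:
  Merge [14] + [14] -> [14, 14]
  Merge [3] + [-5] -> [-5, 3]
  Merge [14, 14] + [-5, 3] -> [-5, 3, 14, 14]


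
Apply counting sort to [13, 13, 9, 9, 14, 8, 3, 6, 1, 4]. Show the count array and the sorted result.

Count array: [0, 1, 0, 1, 1, 0, 1, 0, 1, 2, 0, 0, 0, 2, 1]
(count[i] = number of elements equal to i)
Cumulative count: [0, 1, 1, 2, 3, 3, 4, 4, 5, 7, 7, 7, 7, 9, 10]
Sorted: [1, 3, 4, 6, 8, 9, 9, 13, 13, 14]


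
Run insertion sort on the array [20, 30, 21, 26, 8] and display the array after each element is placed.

First element 20 is already 'sorted'
Insert 30: shifted 0 elements -> [20, 30, 21, 26, 8]
Insert 21: shifted 1 elements -> [20, 21, 30, 26, 8]
Insert 26: shifted 1 elements -> [20, 21, 26, 30, 8]
Insert 8: shifted 4 elements -> [8, 20, 21, 26, 30]


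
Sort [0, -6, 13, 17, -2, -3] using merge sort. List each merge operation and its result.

Divide and conquer:
  Merge [-6] + [13] -> [-6, 13]
  Merge [0] + [-6, 13] -> [-6, 0, 13]
  Merge [-2] + [-3] -> [-3, -2]
  Merge [17] + [-3, -2] -> [-3, -2, 17]
  Merge [-6, 0, 13] + [-3, -2, 17] -> [-6, -3, -2, 0, 13, 17]


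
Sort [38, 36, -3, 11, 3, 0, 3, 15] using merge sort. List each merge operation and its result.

Divide and conquer:
  Merge [38] + [36] -> [36, 38]
  Merge [-3] + [11] -> [-3, 11]
  Merge [36, 38] + [-3, 11] -> [-3, 11, 36, 38]
  Merge [3] + [0] -> [0, 3]
  Merge [3] + [15] -> [3, 15]
  Merge [0, 3] + [3, 15] -> [0, 3, 3, 15]
  Merge [-3, 11, 36, 38] + [0, 3, 3, 15] -> [-3, 0, 3, 3, 11, 15, 36, 38]


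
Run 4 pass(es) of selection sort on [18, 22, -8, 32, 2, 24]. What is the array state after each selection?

Pass 1: Select minimum -8 at index 2, swap -> [-8, 22, 18, 32, 2, 24]
Pass 2: Select minimum 2 at index 4, swap -> [-8, 2, 18, 32, 22, 24]
Pass 3: Select minimum 18 at index 2, swap -> [-8, 2, 18, 32, 22, 24]
Pass 4: Select minimum 22 at index 4, swap -> [-8, 2, 18, 22, 32, 24]


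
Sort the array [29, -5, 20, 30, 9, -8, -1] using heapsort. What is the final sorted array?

Build heap: [30, 29, 20, -5, 9, -8, -1]
Extract 30: [29, 9, 20, -5, -1, -8, 30]
Extract 29: [20, 9, -8, -5, -1, 29, 30]
Extract 20: [9, -1, -8, -5, 20, 29, 30]
Extract 9: [-1, -5, -8, 9, 20, 29, 30]
Extract -1: [-5, -8, -1, 9, 20, 29, 30]
Extract -5: [-8, -5, -1, 9, 20, 29, 30]


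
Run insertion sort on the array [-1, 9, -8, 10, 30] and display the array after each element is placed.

First element -1 is already 'sorted'
Insert 9: shifted 0 elements -> [-1, 9, -8, 10, 30]
Insert -8: shifted 2 elements -> [-8, -1, 9, 10, 30]
Insert 10: shifted 0 elements -> [-8, -1, 9, 10, 30]
Insert 30: shifted 0 elements -> [-8, -1, 9, 10, 30]


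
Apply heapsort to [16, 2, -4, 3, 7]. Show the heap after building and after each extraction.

Build heap: [16, 7, -4, 3, 2]
Extract 16: [7, 3, -4, 2, 16]
Extract 7: [3, 2, -4, 7, 16]
Extract 3: [2, -4, 3, 7, 16]
Extract 2: [-4, 2, 3, 7, 16]


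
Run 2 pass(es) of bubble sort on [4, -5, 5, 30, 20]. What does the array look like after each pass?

After pass 1: [-5, 4, 5, 20, 30] (2 swaps)
After pass 2: [-5, 4, 5, 20, 30] (0 swaps)
Total swaps: 2


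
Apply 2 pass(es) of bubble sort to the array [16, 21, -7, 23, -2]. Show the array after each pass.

After pass 1: [16, -7, 21, -2, 23] (2 swaps)
After pass 2: [-7, 16, -2, 21, 23] (2 swaps)
Total swaps: 4


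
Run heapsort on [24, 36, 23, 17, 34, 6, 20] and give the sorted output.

Build heap: [36, 34, 23, 17, 24, 6, 20]
Extract 36: [34, 24, 23, 17, 20, 6, 36]
Extract 34: [24, 20, 23, 17, 6, 34, 36]
Extract 24: [23, 20, 6, 17, 24, 34, 36]
Extract 23: [20, 17, 6, 23, 24, 34, 36]
Extract 20: [17, 6, 20, 23, 24, 34, 36]
Extract 17: [6, 17, 20, 23, 24, 34, 36]


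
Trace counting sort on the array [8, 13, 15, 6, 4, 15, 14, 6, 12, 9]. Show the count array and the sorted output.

Count array: [0, 0, 0, 0, 1, 0, 2, 0, 1, 1, 0, 0, 1, 1, 1, 2]
(count[i] = number of elements equal to i)
Cumulative count: [0, 0, 0, 0, 1, 1, 3, 3, 4, 5, 5, 5, 6, 7, 8, 10]
Sorted: [4, 6, 6, 8, 9, 12, 13, 14, 15, 15]


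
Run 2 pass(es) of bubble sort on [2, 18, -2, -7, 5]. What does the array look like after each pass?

After pass 1: [2, -2, -7, 5, 18] (3 swaps)
After pass 2: [-2, -7, 2, 5, 18] (2 swaps)
Total swaps: 5


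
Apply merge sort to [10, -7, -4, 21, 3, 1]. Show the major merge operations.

Divide and conquer:
  Merge [-7] + [-4] -> [-7, -4]
  Merge [10] + [-7, -4] -> [-7, -4, 10]
  Merge [3] + [1] -> [1, 3]
  Merge [21] + [1, 3] -> [1, 3, 21]
  Merge [-7, -4, 10] + [1, 3, 21] -> [-7, -4, 1, 3, 10, 21]


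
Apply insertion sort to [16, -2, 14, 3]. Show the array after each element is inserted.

First element 16 is already 'sorted'
Insert -2: shifted 1 elements -> [-2, 16, 14, 3]
Insert 14: shifted 1 elements -> [-2, 14, 16, 3]
Insert 3: shifted 2 elements -> [-2, 3, 14, 16]


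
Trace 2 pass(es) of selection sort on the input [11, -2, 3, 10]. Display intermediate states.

Pass 1: Select minimum -2 at index 1, swap -> [-2, 11, 3, 10]
Pass 2: Select minimum 3 at index 2, swap -> [-2, 3, 11, 10]


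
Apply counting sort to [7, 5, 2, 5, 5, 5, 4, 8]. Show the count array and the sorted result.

Count array: [0, 0, 1, 0, 1, 4, 0, 1, 1]
(count[i] = number of elements equal to i)
Cumulative count: [0, 0, 1, 1, 2, 6, 6, 7, 8]
Sorted: [2, 4, 5, 5, 5, 5, 7, 8]


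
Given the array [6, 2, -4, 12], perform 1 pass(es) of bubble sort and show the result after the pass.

After pass 1: [2, -4, 6, 12] (2 swaps)
Total swaps: 2


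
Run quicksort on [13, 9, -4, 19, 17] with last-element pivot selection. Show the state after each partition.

Partition 1: pivot=17 at index 3 -> [13, 9, -4, 17, 19]
Partition 2: pivot=-4 at index 0 -> [-4, 9, 13, 17, 19]
Partition 3: pivot=13 at index 2 -> [-4, 9, 13, 17, 19]


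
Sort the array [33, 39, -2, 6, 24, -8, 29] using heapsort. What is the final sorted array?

Build heap: [39, 33, 29, 6, 24, -8, -2]
Extract 39: [33, 24, 29, 6, -2, -8, 39]
Extract 33: [29, 24, -8, 6, -2, 33, 39]
Extract 29: [24, 6, -8, -2, 29, 33, 39]
Extract 24: [6, -2, -8, 24, 29, 33, 39]
Extract 6: [-2, -8, 6, 24, 29, 33, 39]
Extract -2: [-8, -2, 6, 24, 29, 33, 39]


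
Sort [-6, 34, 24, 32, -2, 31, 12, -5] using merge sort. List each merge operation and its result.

Divide and conquer:
  Merge [-6] + [34] -> [-6, 34]
  Merge [24] + [32] -> [24, 32]
  Merge [-6, 34] + [24, 32] -> [-6, 24, 32, 34]
  Merge [-2] + [31] -> [-2, 31]
  Merge [12] + [-5] -> [-5, 12]
  Merge [-2, 31] + [-5, 12] -> [-5, -2, 12, 31]
  Merge [-6, 24, 32, 34] + [-5, -2, 12, 31] -> [-6, -5, -2, 12, 24, 31, 32, 34]


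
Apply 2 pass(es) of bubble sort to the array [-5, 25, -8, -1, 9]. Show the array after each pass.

After pass 1: [-5, -8, -1, 9, 25] (3 swaps)
After pass 2: [-8, -5, -1, 9, 25] (1 swaps)
Total swaps: 4


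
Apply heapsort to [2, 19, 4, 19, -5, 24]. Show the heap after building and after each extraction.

Build heap: [24, 19, 4, 19, -5, 2]
Extract 24: [19, 19, 4, 2, -5, 24]
Extract 19: [19, 2, 4, -5, 19, 24]
Extract 19: [4, 2, -5, 19, 19, 24]
Extract 4: [2, -5, 4, 19, 19, 24]
Extract 2: [-5, 2, 4, 19, 19, 24]


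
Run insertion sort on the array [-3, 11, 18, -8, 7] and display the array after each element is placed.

First element -3 is already 'sorted'
Insert 11: shifted 0 elements -> [-3, 11, 18, -8, 7]
Insert 18: shifted 0 elements -> [-3, 11, 18, -8, 7]
Insert -8: shifted 3 elements -> [-8, -3, 11, 18, 7]
Insert 7: shifted 2 elements -> [-8, -3, 7, 11, 18]


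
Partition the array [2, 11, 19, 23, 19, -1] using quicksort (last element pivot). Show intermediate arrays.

Partition 1: pivot=-1 at index 0 -> [-1, 11, 19, 23, 19, 2]
Partition 2: pivot=2 at index 1 -> [-1, 2, 19, 23, 19, 11]
Partition 3: pivot=11 at index 2 -> [-1, 2, 11, 23, 19, 19]
Partition 4: pivot=19 at index 4 -> [-1, 2, 11, 19, 19, 23]


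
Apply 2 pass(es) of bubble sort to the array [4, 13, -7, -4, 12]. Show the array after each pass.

After pass 1: [4, -7, -4, 12, 13] (3 swaps)
After pass 2: [-7, -4, 4, 12, 13] (2 swaps)
Total swaps: 5


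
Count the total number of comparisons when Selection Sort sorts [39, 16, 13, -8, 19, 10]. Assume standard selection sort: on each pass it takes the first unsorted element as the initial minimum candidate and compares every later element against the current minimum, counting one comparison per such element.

Pass 1: scan indices 1..5 for the minimum = 5 comparison(s); min is -8, place at index 0 -> [-8, 16, 13, 39, 19, 10]
Pass 2: scan indices 2..5 for the minimum = 4 comparison(s); min is 10, place at index 1 -> [-8, 10, 13, 39, 19, 16]
Pass 3: scan indices 3..5 for the minimum = 3 comparison(s); min is 13, place at index 2 -> [-8, 10, 13, 39, 19, 16]
Pass 4: scan indices 4..5 for the minimum = 2 comparison(s); min is 16, place at index 3 -> [-8, 10, 13, 16, 19, 39]
Pass 5: scan indices 5..5 for the minimum = 1 comparison(s); min is 19, place at index 4 -> [-8, 10, 13, 16, 19, 39]
Selection sort always scans the whole unsorted suffix, so the count is (n-1) + (n-2) + ... + 1 = n(n-1)/2 = 6*5/2 = 15 regardless of the input order.
Total comparisons: 5 + 4 + 3 + 2 + 1 = 15


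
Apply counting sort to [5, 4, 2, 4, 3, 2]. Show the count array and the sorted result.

Count array: [0, 0, 2, 1, 2, 1]
(count[i] = number of elements equal to i)
Cumulative count: [0, 0, 2, 3, 5, 6]
Sorted: [2, 2, 3, 4, 4, 5]


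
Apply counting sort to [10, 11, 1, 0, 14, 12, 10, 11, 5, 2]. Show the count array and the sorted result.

Count array: [1, 1, 1, 0, 0, 1, 0, 0, 0, 0, 2, 2, 1, 0, 1]
(count[i] = number of elements equal to i)
Cumulative count: [1, 2, 3, 3, 3, 4, 4, 4, 4, 4, 6, 8, 9, 9, 10]
Sorted: [0, 1, 2, 5, 10, 10, 11, 11, 12, 14]


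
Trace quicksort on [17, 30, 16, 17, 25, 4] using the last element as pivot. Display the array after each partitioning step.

Partition 1: pivot=4 at index 0 -> [4, 30, 16, 17, 25, 17]
Partition 2: pivot=17 at index 3 -> [4, 16, 17, 17, 25, 30]
Partition 3: pivot=17 at index 2 -> [4, 16, 17, 17, 25, 30]
Partition 4: pivot=30 at index 5 -> [4, 16, 17, 17, 25, 30]


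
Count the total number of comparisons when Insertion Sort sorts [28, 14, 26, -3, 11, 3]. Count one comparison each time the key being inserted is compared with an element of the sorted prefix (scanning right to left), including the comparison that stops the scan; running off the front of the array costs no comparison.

Insert 14: 28 > 14 (shift), reached front = 1 comparison(s) -> [14, 28, 26, -3, 11, 3]
Insert 26: 28 > 26 (shift), 14 <= 26 (stop) = 2 comparison(s) -> [14, 26, 28, -3, 11, 3]
Insert -3: 28 > -3 (shift), 26 > -3 (shift), 14 > -3 (shift), reached front = 3 comparison(s) -> [-3, 14, 26, 28, 11, 3]
Insert 11: 28 > 11 (shift), 26 > 11 (shift), 14 > 11 (shift), -3 <= 11 (stop) = 4 comparison(s) -> [-3, 11, 14, 26, 28, 3]
Insert 3: 28 > 3 (shift), 26 > 3 (shift), 14 > 3 (shift), 11 > 3 (shift), -3 <= 3 (stop) = 5 comparison(s) -> [-3, 3, 11, 14, 26, 28]
Total comparisons: 1 + 2 + 3 + 4 + 5 = 15


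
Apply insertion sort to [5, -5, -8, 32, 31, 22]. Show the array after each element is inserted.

First element 5 is already 'sorted'
Insert -5: shifted 1 elements -> [-5, 5, -8, 32, 31, 22]
Insert -8: shifted 2 elements -> [-8, -5, 5, 32, 31, 22]
Insert 32: shifted 0 elements -> [-8, -5, 5, 32, 31, 22]
Insert 31: shifted 1 elements -> [-8, -5, 5, 31, 32, 22]
Insert 22: shifted 2 elements -> [-8, -5, 5, 22, 31, 32]


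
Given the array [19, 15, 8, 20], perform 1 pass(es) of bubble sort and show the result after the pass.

After pass 1: [15, 8, 19, 20] (2 swaps)
Total swaps: 2


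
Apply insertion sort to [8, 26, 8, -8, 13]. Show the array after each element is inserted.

First element 8 is already 'sorted'
Insert 26: shifted 0 elements -> [8, 26, 8, -8, 13]
Insert 8: shifted 1 elements -> [8, 8, 26, -8, 13]
Insert -8: shifted 3 elements -> [-8, 8, 8, 26, 13]
Insert 13: shifted 1 elements -> [-8, 8, 8, 13, 26]


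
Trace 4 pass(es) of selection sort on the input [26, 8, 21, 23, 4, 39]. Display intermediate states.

Pass 1: Select minimum 4 at index 4, swap -> [4, 8, 21, 23, 26, 39]
Pass 2: Select minimum 8 at index 1, swap -> [4, 8, 21, 23, 26, 39]
Pass 3: Select minimum 21 at index 2, swap -> [4, 8, 21, 23, 26, 39]
Pass 4: Select minimum 23 at index 3, swap -> [4, 8, 21, 23, 26, 39]


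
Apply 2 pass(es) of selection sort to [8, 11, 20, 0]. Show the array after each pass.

Pass 1: Select minimum 0 at index 3, swap -> [0, 11, 20, 8]
Pass 2: Select minimum 8 at index 3, swap -> [0, 8, 20, 11]


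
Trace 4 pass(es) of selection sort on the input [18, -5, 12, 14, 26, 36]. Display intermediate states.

Pass 1: Select minimum -5 at index 1, swap -> [-5, 18, 12, 14, 26, 36]
Pass 2: Select minimum 12 at index 2, swap -> [-5, 12, 18, 14, 26, 36]
Pass 3: Select minimum 14 at index 3, swap -> [-5, 12, 14, 18, 26, 36]
Pass 4: Select minimum 18 at index 3, swap -> [-5, 12, 14, 18, 26, 36]


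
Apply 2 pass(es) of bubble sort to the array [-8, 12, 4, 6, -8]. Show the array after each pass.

After pass 1: [-8, 4, 6, -8, 12] (3 swaps)
After pass 2: [-8, 4, -8, 6, 12] (1 swaps)
Total swaps: 4


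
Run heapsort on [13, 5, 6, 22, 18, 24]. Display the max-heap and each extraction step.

Build heap: [24, 22, 13, 5, 18, 6]
Extract 24: [22, 18, 13, 5, 6, 24]
Extract 22: [18, 6, 13, 5, 22, 24]
Extract 18: [13, 6, 5, 18, 22, 24]
Extract 13: [6, 5, 13, 18, 22, 24]
Extract 6: [5, 6, 13, 18, 22, 24]


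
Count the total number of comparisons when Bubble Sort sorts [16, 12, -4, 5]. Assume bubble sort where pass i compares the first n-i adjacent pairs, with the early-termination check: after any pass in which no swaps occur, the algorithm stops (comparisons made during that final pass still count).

Pass 1: compare adjacent pairs (0,1)..(2,3) = 3 comparison(s), 3 swap(s) -> [12, -4, 5, 16]
Pass 2: compare adjacent pairs (0,1)..(1,2) = 2 comparison(s), 2 swap(s) -> [-4, 5, 12, 16]
Pass 3: compare adjacent pairs (0,1)..(0,1) = 1 comparison(s), 0 swap(s) -> [-4, 5, 12, 16]
No swaps in this pass, so bubble sort stops here.
Total comparisons: 3 + 2 + 1 = 6


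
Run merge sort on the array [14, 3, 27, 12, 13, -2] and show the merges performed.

Divide and conquer:
  Merge [3] + [27] -> [3, 27]
  Merge [14] + [3, 27] -> [3, 14, 27]
  Merge [13] + [-2] -> [-2, 13]
  Merge [12] + [-2, 13] -> [-2, 12, 13]
  Merge [3, 14, 27] + [-2, 12, 13] -> [-2, 3, 12, 13, 14, 27]


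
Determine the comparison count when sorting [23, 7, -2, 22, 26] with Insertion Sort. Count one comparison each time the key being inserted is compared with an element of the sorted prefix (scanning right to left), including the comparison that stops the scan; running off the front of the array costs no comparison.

Insert 7: 23 > 7 (shift), reached front = 1 comparison(s) -> [7, 23, -2, 22, 26]
Insert -2: 23 > -2 (shift), 7 > -2 (shift), reached front = 2 comparison(s) -> [-2, 7, 23, 22, 26]
Insert 22: 23 > 22 (shift), 7 <= 22 (stop) = 2 comparison(s) -> [-2, 7, 22, 23, 26]
Insert 26: 23 <= 26 (stop) = 1 comparison(s) -> [-2, 7, 22, 23, 26]
Total comparisons: 1 + 2 + 2 + 1 = 6


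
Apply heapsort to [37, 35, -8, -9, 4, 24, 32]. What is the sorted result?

Build heap: [37, 35, 32, -9, 4, 24, -8]
Extract 37: [35, 4, 32, -9, -8, 24, 37]
Extract 35: [32, 4, 24, -9, -8, 35, 37]
Extract 32: [24, 4, -8, -9, 32, 35, 37]
Extract 24: [4, -9, -8, 24, 32, 35, 37]
Extract 4: [-8, -9, 4, 24, 32, 35, 37]
Extract -8: [-9, -8, 4, 24, 32, 35, 37]


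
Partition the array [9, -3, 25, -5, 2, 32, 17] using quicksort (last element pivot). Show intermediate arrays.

Partition 1: pivot=17 at index 4 -> [9, -3, -5, 2, 17, 32, 25]
Partition 2: pivot=2 at index 2 -> [-3, -5, 2, 9, 17, 32, 25]
Partition 3: pivot=-5 at index 0 -> [-5, -3, 2, 9, 17, 32, 25]
Partition 4: pivot=25 at index 5 -> [-5, -3, 2, 9, 17, 25, 32]


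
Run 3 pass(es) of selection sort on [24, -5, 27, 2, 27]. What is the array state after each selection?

Pass 1: Select minimum -5 at index 1, swap -> [-5, 24, 27, 2, 27]
Pass 2: Select minimum 2 at index 3, swap -> [-5, 2, 27, 24, 27]
Pass 3: Select minimum 24 at index 3, swap -> [-5, 2, 24, 27, 27]


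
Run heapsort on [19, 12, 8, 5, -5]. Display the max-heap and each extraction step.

Build heap: [19, 12, 8, 5, -5]
Extract 19: [12, 5, 8, -5, 19]
Extract 12: [8, 5, -5, 12, 19]
Extract 8: [5, -5, 8, 12, 19]
Extract 5: [-5, 5, 8, 12, 19]


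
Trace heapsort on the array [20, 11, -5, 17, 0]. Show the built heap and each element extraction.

Build heap: [20, 17, -5, 11, 0]
Extract 20: [17, 11, -5, 0, 20]
Extract 17: [11, 0, -5, 17, 20]
Extract 11: [0, -5, 11, 17, 20]
Extract 0: [-5, 0, 11, 17, 20]


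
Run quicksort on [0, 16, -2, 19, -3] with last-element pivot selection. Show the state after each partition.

Partition 1: pivot=-3 at index 0 -> [-3, 16, -2, 19, 0]
Partition 2: pivot=0 at index 2 -> [-3, -2, 0, 19, 16]
Partition 3: pivot=16 at index 3 -> [-3, -2, 0, 16, 19]


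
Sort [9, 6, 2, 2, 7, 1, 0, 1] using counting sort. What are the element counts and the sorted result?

Count array: [1, 2, 2, 0, 0, 0, 1, 1, 0, 1]
(count[i] = number of elements equal to i)
Cumulative count: [1, 3, 5, 5, 5, 5, 6, 7, 7, 8]
Sorted: [0, 1, 1, 2, 2, 6, 7, 9]


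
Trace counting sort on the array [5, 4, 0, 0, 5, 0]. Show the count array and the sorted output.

Count array: [3, 0, 0, 0, 1, 2]
(count[i] = number of elements equal to i)
Cumulative count: [3, 3, 3, 3, 4, 6]
Sorted: [0, 0, 0, 4, 5, 5]


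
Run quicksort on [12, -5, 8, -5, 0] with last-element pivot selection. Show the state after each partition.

Partition 1: pivot=0 at index 2 -> [-5, -5, 0, 12, 8]
Partition 2: pivot=-5 at index 1 -> [-5, -5, 0, 12, 8]
Partition 3: pivot=8 at index 3 -> [-5, -5, 0, 8, 12]


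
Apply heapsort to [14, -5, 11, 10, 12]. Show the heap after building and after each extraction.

Build heap: [14, 12, 11, 10, -5]
Extract 14: [12, 10, 11, -5, 14]
Extract 12: [11, 10, -5, 12, 14]
Extract 11: [10, -5, 11, 12, 14]
Extract 10: [-5, 10, 11, 12, 14]


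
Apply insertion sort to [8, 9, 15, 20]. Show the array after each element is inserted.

First element 8 is already 'sorted'
Insert 9: shifted 0 elements -> [8, 9, 15, 20]
Insert 15: shifted 0 elements -> [8, 9, 15, 20]
Insert 20: shifted 0 elements -> [8, 9, 15, 20]


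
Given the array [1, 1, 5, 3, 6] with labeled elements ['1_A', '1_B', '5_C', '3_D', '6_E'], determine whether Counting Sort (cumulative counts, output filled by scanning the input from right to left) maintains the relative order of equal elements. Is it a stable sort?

Trace Counting Sort on the labeled array (the key is the number; the letter only tracks identity):
  Counts for values 0..6: [0, 2, 0, 1, 0, 1, 1]
  Cumulative counts: [0, 2, 2, 3, 3, 4, 5]
  Scan right to left: place 6_E at output index 4
  Scan right to left: place 3_D at output index 2
  Scan right to left: place 5_C at output index 3
  Scan right to left: place 1_B at output index 1
  Scan right to left: place 1_A at output index 0
  Output: [1_A, 1_B, 3_D, 5_C, 6_E]
Equal keys:
  value 1: originally 1_A, 1_B; after sorting 1_A, 1_B -> order preserved
All equal keys kept their original relative order. Counting Sort is stable: scanning the input right to left with decreasing cumulative counts places later duplicates at later output positions.
Answer: Stable


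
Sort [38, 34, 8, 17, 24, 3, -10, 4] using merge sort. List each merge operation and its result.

Divide and conquer:
  Merge [38] + [34] -> [34, 38]
  Merge [8] + [17] -> [8, 17]
  Merge [34, 38] + [8, 17] -> [8, 17, 34, 38]
  Merge [24] + [3] -> [3, 24]
  Merge [-10] + [4] -> [-10, 4]
  Merge [3, 24] + [-10, 4] -> [-10, 3, 4, 24]
  Merge [8, 17, 34, 38] + [-10, 3, 4, 24] -> [-10, 3, 4, 8, 17, 24, 34, 38]


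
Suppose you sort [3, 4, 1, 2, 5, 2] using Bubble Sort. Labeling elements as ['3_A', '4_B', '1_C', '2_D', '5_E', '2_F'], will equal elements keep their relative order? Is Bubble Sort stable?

Trace Bubble Sort on the labeled array (the key is the number; the letter only tracks identity):
  After pass 1: [3_A, 1_C, 2_D, 4_B, 2_F, 5_E]
  After pass 2: [1_C, 2_D, 3_A, 2_F, 4_B, 5_E]
  After pass 3: [1_C, 2_D, 2_F, 3_A, 4_B, 5_E]
  After pass 4: [1_C, 2_D, 2_F, 3_A, 4_B, 5_E] (no swaps, done)
Final order: [1_C, 2_D, 2_F, 3_A, 4_B, 5_E]
Equal keys:
  value 2: originally 2_D, 2_F; after sorting 2_D, 2_F -> order preserved
All equal keys kept their original relative order. Bubble Sort is stable: it only swaps adjacent elements when the left one is strictly greater, so equal keys never move past each other.
Answer: Stable


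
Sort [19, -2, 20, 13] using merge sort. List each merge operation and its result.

Divide and conquer:
  Merge [19] + [-2] -> [-2, 19]
  Merge [20] + [13] -> [13, 20]
  Merge [-2, 19] + [13, 20] -> [-2, 13, 19, 20]


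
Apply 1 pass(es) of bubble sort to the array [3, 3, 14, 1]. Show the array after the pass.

After pass 1: [3, 3, 1, 14] (1 swaps)
Total swaps: 1


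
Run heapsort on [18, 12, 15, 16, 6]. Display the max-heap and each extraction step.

Build heap: [18, 16, 15, 12, 6]
Extract 18: [16, 12, 15, 6, 18]
Extract 16: [15, 12, 6, 16, 18]
Extract 15: [12, 6, 15, 16, 18]
Extract 12: [6, 12, 15, 16, 18]


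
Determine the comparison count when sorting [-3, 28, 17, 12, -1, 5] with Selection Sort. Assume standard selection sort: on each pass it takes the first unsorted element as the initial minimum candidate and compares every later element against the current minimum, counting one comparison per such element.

Pass 1: scan indices 1..5 for the minimum = 5 comparison(s); min is -3, place at index 0 -> [-3, 28, 17, 12, -1, 5]
Pass 2: scan indices 2..5 for the minimum = 4 comparison(s); min is -1, place at index 1 -> [-3, -1, 17, 12, 28, 5]
Pass 3: scan indices 3..5 for the minimum = 3 comparison(s); min is 5, place at index 2 -> [-3, -1, 5, 12, 28, 17]
Pass 4: scan indices 4..5 for the minimum = 2 comparison(s); min is 12, place at index 3 -> [-3, -1, 5, 12, 28, 17]
Pass 5: scan indices 5..5 for the minimum = 1 comparison(s); min is 17, place at index 4 -> [-3, -1, 5, 12, 17, 28]
Selection sort always scans the whole unsorted suffix, so the count is (n-1) + (n-2) + ... + 1 = n(n-1)/2 = 6*5/2 = 15 regardless of the input order.
Total comparisons: 5 + 4 + 3 + 2 + 1 = 15


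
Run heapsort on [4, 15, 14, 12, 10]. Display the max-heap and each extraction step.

Build heap: [15, 12, 14, 4, 10]
Extract 15: [14, 12, 10, 4, 15]
Extract 14: [12, 4, 10, 14, 15]
Extract 12: [10, 4, 12, 14, 15]
Extract 10: [4, 10, 12, 14, 15]


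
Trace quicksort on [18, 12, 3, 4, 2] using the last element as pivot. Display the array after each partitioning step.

Partition 1: pivot=2 at index 0 -> [2, 12, 3, 4, 18]
Partition 2: pivot=18 at index 4 -> [2, 12, 3, 4, 18]
Partition 3: pivot=4 at index 2 -> [2, 3, 4, 12, 18]


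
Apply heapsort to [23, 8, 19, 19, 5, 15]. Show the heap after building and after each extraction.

Build heap: [23, 19, 19, 8, 5, 15]
Extract 23: [19, 15, 19, 8, 5, 23]
Extract 19: [19, 15, 5, 8, 19, 23]
Extract 19: [15, 8, 5, 19, 19, 23]
Extract 15: [8, 5, 15, 19, 19, 23]
Extract 8: [5, 8, 15, 19, 19, 23]
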